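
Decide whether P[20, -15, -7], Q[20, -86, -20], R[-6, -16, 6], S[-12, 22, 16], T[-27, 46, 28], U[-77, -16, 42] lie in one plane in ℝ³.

Yes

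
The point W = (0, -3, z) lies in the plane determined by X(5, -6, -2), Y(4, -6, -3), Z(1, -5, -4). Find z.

-1

The plane through X, Y, Z has equation 1x + 2y − 1z = -5.
Substituting W: (-1)z + (-6) = -5, so z = -1.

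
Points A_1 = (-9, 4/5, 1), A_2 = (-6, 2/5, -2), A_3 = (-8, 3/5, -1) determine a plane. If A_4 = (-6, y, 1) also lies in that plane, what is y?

The plane through A_1, A_2, A_3 has equation (1/5)x + 3y − (1/5)z = 2/5.
Substituting A_4: (3)y + (-7/5) = 2/5, so y = 3/5.

3/5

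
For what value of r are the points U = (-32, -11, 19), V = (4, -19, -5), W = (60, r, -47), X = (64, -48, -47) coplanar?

Normal to plane UVX: n = (-360, 72, -564); plane equation n·P = 12.
Requiring n·W = 12: (72)r + (4908) = 12.
So r = -68.

-68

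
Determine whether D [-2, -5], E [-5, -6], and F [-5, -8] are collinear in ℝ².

No

DE = (-3, -1), DF = (-3, -3).
det[DE; DF] = (-3)(-3) − (-1)(-3) = 6.
The determinant is nonzero, so they are not collinear.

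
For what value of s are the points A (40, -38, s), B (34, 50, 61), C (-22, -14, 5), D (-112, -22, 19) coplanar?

-37

Coplanarity ⇔ det[AB; AC; AD] = 0.
Expanding, this is linear in s: (5312)s + (196544) = 0.
So s = -37.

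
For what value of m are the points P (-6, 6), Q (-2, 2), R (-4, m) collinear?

4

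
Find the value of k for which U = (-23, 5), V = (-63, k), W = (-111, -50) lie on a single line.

The three points are collinear iff det[UV; UW] = 0.
This determinant is linear in k: (88)k + (1760) = 0, so k = -20.

-20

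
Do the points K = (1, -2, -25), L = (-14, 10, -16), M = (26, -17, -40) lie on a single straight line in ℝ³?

No

KL = (-15, 12, 9), KM = (25, -15, -15).
Comparing components 2 and 3: (12)(-15) − (9)(-15) = -45 ≠ 0, so KL and KM are not parallel and the points are not collinear.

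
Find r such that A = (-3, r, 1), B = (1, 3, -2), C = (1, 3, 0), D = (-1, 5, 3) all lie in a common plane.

The points are coplanar iff AB · (AC × AD) = 0.
Expanding, this is linear in r: (4)r + (-28) = 0.
So r = 7.

7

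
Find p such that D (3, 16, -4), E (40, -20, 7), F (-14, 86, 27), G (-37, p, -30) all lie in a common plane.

34

Normal to plane DEF: n = (-1886, -1334, 1978); plane equation n·P = -34914.
Requiring n·G = -34914: (-1334)p + (10442) = -34914.
So p = 34.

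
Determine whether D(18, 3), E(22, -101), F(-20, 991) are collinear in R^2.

DE = (4, -104), DF = (-38, 988).
det[DE; DF] = (4)(988) − (-104)(-38) = 0.
The determinant is zero, so the points are collinear.

Yes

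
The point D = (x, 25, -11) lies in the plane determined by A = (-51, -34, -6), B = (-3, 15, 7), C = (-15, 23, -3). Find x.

The plane through A, B, C has equation −594x + 324y + 972z = 13446.
Substituting D: (-594)x + (-2592) = 13446, so x = -27.

-27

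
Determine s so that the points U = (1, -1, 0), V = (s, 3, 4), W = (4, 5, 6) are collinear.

Collinearity requires UV × UW = 0; each component is linear in s.
The y-component gives (-6)s + (18) = 0, so s = 3.
The remaining components then also vanish.

3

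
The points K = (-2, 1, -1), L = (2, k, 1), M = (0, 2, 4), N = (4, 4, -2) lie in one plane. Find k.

3

Normal to plane KMN: n = (-16, 32, 0); plane equation n·P = 64.
Requiring n·L = 64: (32)k + (-32) = 64.
So k = 3.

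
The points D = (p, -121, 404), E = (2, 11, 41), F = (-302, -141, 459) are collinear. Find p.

-262

Collinearity requires DE × DF = 0; each component is linear in p.
The y-component gives (418)p + (109516) = 0, so p = -262.
The remaining components then also vanish.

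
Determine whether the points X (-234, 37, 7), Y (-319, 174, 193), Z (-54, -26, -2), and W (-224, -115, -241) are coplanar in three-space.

With X as base: XY = (-85, 137, 186), XZ = (180, -63, -9), XW = (10, -152, -248).
XZ × XW = (14256, 44550, -26730).
XY · (XZ × XW) = -80190.
Since -80190 ≠ 0, the four points are not coplanar.

No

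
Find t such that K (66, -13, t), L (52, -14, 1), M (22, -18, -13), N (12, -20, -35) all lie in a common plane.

-15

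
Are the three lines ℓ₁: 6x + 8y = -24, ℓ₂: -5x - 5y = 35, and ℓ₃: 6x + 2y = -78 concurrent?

Yes

Lines aᵢx + bᵢy = cᵢ with pairwise distinct directions are concurrent exactly when det[aᵢ bᵢ cᵢ] = 0.
Here the determinant is 0.
It vanishes, so the lines are concurrent at (-16, 9).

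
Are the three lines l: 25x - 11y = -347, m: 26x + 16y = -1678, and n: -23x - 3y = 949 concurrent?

Yes

Intersecting l and m: solving the 2×2 system gives (x, y) = (-35, -48).
Substitute into n: (-23)(-35) + (-3)(-48) = 949.
This equals 949, so (-35, -48) lies on all three lines and they are concurrent.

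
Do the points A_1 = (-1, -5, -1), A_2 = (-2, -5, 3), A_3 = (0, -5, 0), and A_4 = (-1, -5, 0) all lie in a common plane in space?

Yes

A normal to the plane through A_1, A_2, A_3 is n = A_1A_2 × A_1A_3 = (0, 5, 0).
The plane has equation n·P = -25. For A_4: n·A_4 = -25.
Equal, so A_4 lies in the plane and all four are coplanar.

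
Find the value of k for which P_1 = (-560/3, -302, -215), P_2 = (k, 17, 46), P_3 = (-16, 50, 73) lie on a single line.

Direction P_1P_3 = (512/3, 352, 288). From the y-coordinate of P_2, the parameter along the line is τ = (17 − (-302))/352 = 29/32.
Then k = (-560/3) + 29/32·(512/3) = -32.

-32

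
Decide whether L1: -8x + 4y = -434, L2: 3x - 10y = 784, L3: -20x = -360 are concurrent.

Lines aᵢx + bᵢy = cᵢ with pairwise distinct directions are concurrent exactly when det[aᵢ bᵢ cᵢ] = 0.
Here the determinant is -400.
Nonzero, so no common point exists.

No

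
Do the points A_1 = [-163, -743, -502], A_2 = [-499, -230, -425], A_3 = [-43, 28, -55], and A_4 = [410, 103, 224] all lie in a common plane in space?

No

The four points are coplanar iff the 3×3 determinant with rows A_1A_2, A_1A_3, A_1A_4 is zero.
Rows: (-336, 513, 77), (120, 771, 447), (573, 846, 726).
Expanding along the first row: (-336)(181584) − (513)(-169011) + (77)(-340263) = -509832.
Nonzero ⇒ not coplanar.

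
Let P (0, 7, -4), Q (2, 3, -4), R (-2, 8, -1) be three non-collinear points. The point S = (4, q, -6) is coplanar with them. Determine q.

A normal to the plane is n = PQ × PR = (-12, -6, -6).
S lies in the plane iff n · PS = 0.
This gives (-6)q + (6) = 0, so q = 1.

1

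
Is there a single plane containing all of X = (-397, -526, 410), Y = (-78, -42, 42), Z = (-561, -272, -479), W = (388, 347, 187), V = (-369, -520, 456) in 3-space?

No

The plane through X, Y, Z has normal n = XY × XZ = (-336804, 343943, 160402) and equation n·P = 18561990.
Checking the remaining points: n·W = 18663443, n·V = 18573628.
Since n·W = 18663443 ≠ 18561990, W is off the plane and the points are not all coplanar.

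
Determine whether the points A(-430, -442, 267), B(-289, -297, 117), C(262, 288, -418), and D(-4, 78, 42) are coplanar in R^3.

Yes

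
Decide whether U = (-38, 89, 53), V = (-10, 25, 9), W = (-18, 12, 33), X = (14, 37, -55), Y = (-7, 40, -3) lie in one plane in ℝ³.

The plane through U, V, W has normal n = UV × UW = (-2108, -320, -876) and equation n·P = 5196.
Checking the remaining points: n·X = 6828, n·Y = 4584.
Since n·X = 6828 ≠ 5196, X is off the plane and the points are not all coplanar.

No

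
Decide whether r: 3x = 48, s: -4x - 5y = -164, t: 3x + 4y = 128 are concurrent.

Yes

Intersecting r and s: solving the 2×2 system gives (x, y) = (16, 20).
Substitute into t: (3)(16) + (4)(20) = 128.
This equals 128, so (16, 20) lies on all three lines and they are concurrent.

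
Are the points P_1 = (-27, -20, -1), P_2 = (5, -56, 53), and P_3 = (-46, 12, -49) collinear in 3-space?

No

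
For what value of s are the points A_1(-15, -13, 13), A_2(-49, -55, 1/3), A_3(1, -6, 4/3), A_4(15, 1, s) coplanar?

The points are coplanar iff A_1A_2 · (A_1A_3 × A_1A_4) = 0.
Expanding, this is linear in s: (434)s + (9982/3) = 0.
So s = -23/3.

-23/3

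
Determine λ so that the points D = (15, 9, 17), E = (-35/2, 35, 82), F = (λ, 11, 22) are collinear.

Collinearity requires DE × DF = 0; each component is linear in λ.
The y-component gives (65)λ + (-1625/2) = 0, so λ = 25/2.
The remaining components then also vanish.

25/2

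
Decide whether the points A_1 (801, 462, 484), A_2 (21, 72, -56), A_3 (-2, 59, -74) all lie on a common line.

A_1A_2 = (-780, -390, -540), A_1A_3 = (-803, -403, -558).
Comparing components 3 and 1: (-540)(-803) − (-780)(-558) = -1620 ≠ 0, so A_1A_2 and A_1A_3 are not parallel and the points are not collinear.

No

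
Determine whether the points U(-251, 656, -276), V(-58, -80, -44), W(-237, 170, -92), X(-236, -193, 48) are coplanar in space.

Yes

With U as base: UV = (193, -736, 232), UW = (14, -486, 184), UX = (15, -849, 324).
UW × UX = (-1248, -1776, -4596).
UV · (UW × UX) = 0.
The scalar triple product vanishes, so the four points are coplanar.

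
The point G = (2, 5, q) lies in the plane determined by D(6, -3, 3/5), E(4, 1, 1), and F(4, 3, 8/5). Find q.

7/5

A normal to the plane is n = DE × DF = (8/5, 6/5, -4).
G lies in the plane iff n · DG = 0.
This gives (-4)q + (28/5) = 0, so q = 7/5.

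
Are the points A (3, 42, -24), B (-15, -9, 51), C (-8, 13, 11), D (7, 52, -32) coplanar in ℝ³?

A normal to the plane through A, B, C is n = AB × AC = (390, -195, -39).
The plane has equation n·P = -6084. For D: n·D = -6162.
-6162 ≠ -6084, so D is off the plane.

No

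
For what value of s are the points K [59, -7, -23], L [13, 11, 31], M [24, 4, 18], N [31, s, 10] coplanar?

The points are coplanar iff KL · (KM × KN) = 0.
Expanding, this is linear in s: (-4)s + (32) = 0.
So s = 8.

8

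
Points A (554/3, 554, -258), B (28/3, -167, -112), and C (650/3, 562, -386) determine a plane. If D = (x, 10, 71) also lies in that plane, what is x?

1/3

The plane through A, B, C has equation 91120x − (53312/3)y + (65008/3)z = 4173568/3.
Substituting D: (91120)x + (1360816) = 4173568/3, so x = 1/3.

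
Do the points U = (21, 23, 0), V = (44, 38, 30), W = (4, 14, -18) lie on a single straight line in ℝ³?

No

UV = (23, 15, 30), UW = (-17, -9, -18).
Comparing components 3 and 1: (30)(-17) − (23)(-18) = -96 ≠ 0, so UV and UW are not parallel and the points are not collinear.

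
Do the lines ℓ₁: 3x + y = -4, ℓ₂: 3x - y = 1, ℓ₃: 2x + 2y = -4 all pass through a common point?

Intersecting ℓ₁ and ℓ₂: solving the 2×2 system gives (x, y) = (-1/2, -5/2).
Substitute into ℓ₃: (2)(-1/2) + (2)(-5/2) = -6.
But ℓ₃ requires -4 ≠ -6, so the three lines have no common point.

No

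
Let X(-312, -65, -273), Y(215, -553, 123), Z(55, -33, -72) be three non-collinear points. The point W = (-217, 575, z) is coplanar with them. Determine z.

A normal to the plane is n = XY × XZ = (-110760, 39405, 195960).
W lies in the plane iff n · XW = 0.
This gives (195960)z + (68194080) = 0, so z = -348.

-348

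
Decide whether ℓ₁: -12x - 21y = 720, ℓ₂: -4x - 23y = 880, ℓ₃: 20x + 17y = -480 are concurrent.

Yes

The three lines meet at one point iff the augmented coefficient matrix [aᵢ bᵢ cᵢ] has rank < 3, i.e. its determinant vanishes.
Here the determinant is 0.
It vanishes, so the lines are concurrent at (10, -40).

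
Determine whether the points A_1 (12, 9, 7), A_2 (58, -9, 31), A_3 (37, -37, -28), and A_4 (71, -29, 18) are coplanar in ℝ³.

With A_1 as base: A_1A_2 = (46, -18, 24), A_1A_3 = (25, -46, -35), A_1A_4 = (59, -38, 11).
A_1A_3 × A_1A_4 = (-1836, -2340, 1764).
A_1A_2 · (A_1A_3 × A_1A_4) = 0.
The scalar triple product vanishes, so the four points are coplanar.

Yes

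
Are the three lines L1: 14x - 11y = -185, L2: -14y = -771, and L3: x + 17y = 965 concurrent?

The three lines meet at one point iff the augmented coefficient matrix [aᵢ bᵢ cᵢ] has rank < 3, i.e. its determinant vanishes.
Here the determinant is 249.
Nonzero, so no common point exists.

No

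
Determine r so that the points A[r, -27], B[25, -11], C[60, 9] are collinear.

Collinearity: (A − B) must be parallel to (C − B) = (35, 20).
Cross-multiplying the components: (r − 25)·(20) = (-16)·(35).
Solving gives r = -3.

-3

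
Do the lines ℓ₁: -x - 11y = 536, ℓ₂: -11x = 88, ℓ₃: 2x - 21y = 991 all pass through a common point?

Lines aᵢx + bᵢy = cᵢ with pairwise distinct directions are concurrent exactly when det[aᵢ bᵢ cᵢ] = 0.
Here the determinant is 121.
Nonzero, so no common point exists.

No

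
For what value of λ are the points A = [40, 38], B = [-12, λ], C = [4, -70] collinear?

-118

Collinearity: (B − A) must be parallel to (C − A) = (-36, -108).
Cross-multiplying the components: (λ − 38)·(-36) = (-52)·(-108).
Solving gives λ = -118.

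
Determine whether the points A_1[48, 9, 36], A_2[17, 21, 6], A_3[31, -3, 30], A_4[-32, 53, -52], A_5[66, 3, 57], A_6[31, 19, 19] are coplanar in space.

No

The plane through A_1, A_2, A_3 has normal n = A_1A_2 × A_1A_3 = (-432, 324, 576) and equation n·P = 2916.
Checking the remaining points: n·A_4 = 1044, n·A_5 = 5292, n·A_6 = 3708.
Since n·A_4 = 1044 ≠ 2916, A_4 is off the plane and the points are not all coplanar.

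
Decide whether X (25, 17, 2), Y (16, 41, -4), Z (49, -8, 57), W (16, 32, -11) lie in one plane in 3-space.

The four points are coplanar iff the 3×3 determinant with rows XY, XZ, XW is zero.
Rows: (-9, 24, -6), (24, -25, 55), (-9, 15, -13).
Expanding along the first row: (-9)(-500) − (24)(183) + (-6)(135) = -702.
Nonzero ⇒ not coplanar.

No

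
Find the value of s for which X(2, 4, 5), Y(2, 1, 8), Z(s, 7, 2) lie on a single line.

2

Collinearity requires XY × XZ = 0; each component is linear in s.
The y-component gives (3)s + (-6) = 0, so s = 2.
The remaining components then also vanish.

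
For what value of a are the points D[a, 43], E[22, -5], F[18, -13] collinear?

Collinearity: (D − E) must be parallel to (F − E) = (-4, -8).
Cross-multiplying the components: (a − 22)·(-8) = (48)·(-4).
Solving gives a = 46.

46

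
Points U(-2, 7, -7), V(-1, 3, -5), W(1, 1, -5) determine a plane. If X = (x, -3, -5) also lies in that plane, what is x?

5

The plane through U, V, W has equation 4x + 4y + 6z = -22.
Substituting X: (4)x + (-42) = -22, so x = 5.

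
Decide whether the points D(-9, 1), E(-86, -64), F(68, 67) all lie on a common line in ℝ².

DE = (-77, -65), DF = (77, 66).
If collinear, DF would be a scalar multiple of DE. But (-77)·(66) ≠ (-65)·(77) (difference -77), so they are not parallel; the points are not collinear.

No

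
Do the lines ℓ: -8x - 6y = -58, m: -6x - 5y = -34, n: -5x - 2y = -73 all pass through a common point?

Intersecting ℓ and m: solving the 2×2 system gives (x, y) = (43/2, -19).
Substitute into n: (-5)(43/2) + (-2)(-19) = -139/2.
But n requires -73 ≠ -139/2, so the three lines have no common point.

No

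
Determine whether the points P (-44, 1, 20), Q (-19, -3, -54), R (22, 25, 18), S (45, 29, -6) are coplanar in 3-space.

The four points are coplanar iff the 3×3 determinant with rows PQ, PR, PS is zero.
Rows: (25, -4, -74), (66, 24, -2), (89, 28, -26).
Expanding along the first row: (25)(-568) − (-4)(-1538) + (-74)(-288) = 960.
Nonzero ⇒ not coplanar.

No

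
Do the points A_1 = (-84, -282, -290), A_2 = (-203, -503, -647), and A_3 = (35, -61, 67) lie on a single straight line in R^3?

A_1A_2 = (-119, -221, -357), A_1A_3 = (119, 221, 357).
A_1A_2 × A_1A_3 = (0, 0, 0).
The cross product vanishes, so the three points are collinear.

Yes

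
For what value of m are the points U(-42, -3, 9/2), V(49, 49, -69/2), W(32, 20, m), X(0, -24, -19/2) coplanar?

-51/2

Normal to plane UVX: n = (-1547, -364, -4095); plane equation n·P = 95277/2.
Requiring n·W = 95277/2: (-4095)m + (-56784) = 95277/2.
So m = -51/2.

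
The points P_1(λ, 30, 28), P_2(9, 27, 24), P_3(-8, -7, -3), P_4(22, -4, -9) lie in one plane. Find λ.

Coplanarity ⇔ det[P_1P_2; P_1P_3; P_1P_4] = 0.
Expanding, this is linear in λ: (-285)λ + (1425) = 0.
So λ = 5.

5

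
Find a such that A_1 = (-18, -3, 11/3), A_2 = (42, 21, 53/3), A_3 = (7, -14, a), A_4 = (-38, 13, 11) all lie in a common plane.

-1

The points are coplanar iff A_1A_2 · (A_1A_3 × A_1A_4) = 0.
Expanding, this is linear in a: (-1440)a + (-1440) = 0.
So a = -1.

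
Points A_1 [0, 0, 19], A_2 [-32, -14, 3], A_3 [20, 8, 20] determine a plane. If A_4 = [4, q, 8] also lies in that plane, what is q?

The plane through A_1, A_2, A_3 has equation 114x − 288y + 24z = 456.
Substituting A_4: (-288)q + (648) = 456, so q = 2/3.

2/3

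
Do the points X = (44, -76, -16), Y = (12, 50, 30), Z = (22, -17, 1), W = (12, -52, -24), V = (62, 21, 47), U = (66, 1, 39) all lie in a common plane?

The plane through X, Y, Z has normal n = XY × XZ = (-572, -468, 884) and equation n·P = -3744.
Checking the remaining points: n·W = -3744, n·V = -3744, n·U = -3744.
All equal -3744, so all 6 points lie in one plane.

Yes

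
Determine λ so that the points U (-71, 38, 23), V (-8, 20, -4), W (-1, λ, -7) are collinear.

Direction UV = (63, -18, -27). From the x-coordinate of W, the parameter along the line is τ = (-1 − (-71))/63 = 10/9.
Then λ = 38 + 10/9·(-18) = 18.

18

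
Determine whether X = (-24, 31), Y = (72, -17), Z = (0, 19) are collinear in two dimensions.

XY = (96, -48), XZ = (24, -12).
det[XY; XZ] = (96)(-12) − (-48)(24) = 0.
The determinant is zero, so the points are collinear.

Yes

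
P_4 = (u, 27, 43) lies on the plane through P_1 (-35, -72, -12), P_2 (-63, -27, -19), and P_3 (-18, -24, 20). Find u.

The plane through P_1, P_2, P_3 has equation 1776x + 777y − 2109z = -92796.
Substituting P_4: (1776)u + (-69708) = -92796, so u = -13.

-13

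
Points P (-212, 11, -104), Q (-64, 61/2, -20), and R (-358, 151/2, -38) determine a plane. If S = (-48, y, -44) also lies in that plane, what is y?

The plane through P, Q, R has equation −4131x − 22032y + 12393z = -655452.
Substituting S: (-22032)y + (-347004) = -655452, so y = 14.

14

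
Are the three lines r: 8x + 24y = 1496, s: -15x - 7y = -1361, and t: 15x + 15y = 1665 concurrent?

Intersecting r and s: solving the 2×2 system gives (x, y) = (73, 38).
Substitute into t: (15)(73) + (15)(38) = 1665.
This equals 1665, so (73, 38) lies on all three lines and they are concurrent.

Yes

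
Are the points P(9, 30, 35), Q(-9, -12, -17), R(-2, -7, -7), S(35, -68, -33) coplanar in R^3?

Yes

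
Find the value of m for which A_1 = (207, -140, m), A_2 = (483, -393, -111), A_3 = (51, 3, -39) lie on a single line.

Collinearity requires A_1A_2 × A_1A_3 = 0; each component is linear in m.
The x-component gives (396)m + (25740) = 0, so m = -65.
The remaining components then also vanish.

-65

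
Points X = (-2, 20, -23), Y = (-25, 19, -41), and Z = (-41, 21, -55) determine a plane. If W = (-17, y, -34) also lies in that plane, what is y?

18

A normal to the plane is n = XY × XZ = (50, -34, -62).
W lies in the plane iff n · XW = 0.
This gives (-34)y + (612) = 0, so y = 18.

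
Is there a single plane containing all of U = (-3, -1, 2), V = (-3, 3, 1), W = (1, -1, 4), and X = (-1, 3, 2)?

With U as base: UV = (0, 4, -1), UW = (4, 0, 2), UX = (2, 4, 0).
UW × UX = (-8, 4, 16).
UV · (UW × UX) = 0.
The scalar triple product vanishes, so the four points are coplanar.

Yes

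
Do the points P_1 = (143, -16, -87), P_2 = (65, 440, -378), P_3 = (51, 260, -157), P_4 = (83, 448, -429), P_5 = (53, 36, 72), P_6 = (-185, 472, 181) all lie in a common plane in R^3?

Yes

The plane through P_1, P_2, P_3 has normal n = P_1P_2 × P_1P_3 = (48396, 21312, 20424) and equation n·P = 4802748.
Checking the remaining points: n·P_4 = 4802748, n·P_5 = 4802748, n·P_6 = 4802748.
All equal 4802748, so all 6 points lie in one plane.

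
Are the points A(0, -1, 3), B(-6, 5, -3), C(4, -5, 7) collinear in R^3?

AB = (-6, 6, -6), AC = (4, -4, 4).
Each component of AC is -2/3 times the corresponding component of AB, so AC = -2/3·AB and the points are collinear.

Yes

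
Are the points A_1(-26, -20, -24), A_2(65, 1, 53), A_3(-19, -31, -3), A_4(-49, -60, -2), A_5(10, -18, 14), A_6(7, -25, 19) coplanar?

Yes

The plane through A_1, A_2, A_3 has normal n = A_1A_2 × A_1A_3 = (1288, -1372, -1148) and equation n·P = 21504.
Checking the remaining points: n·A_4 = 21504, n·A_5 = 21504, n·A_6 = 21504.
All equal 21504, so all 6 points lie in one plane.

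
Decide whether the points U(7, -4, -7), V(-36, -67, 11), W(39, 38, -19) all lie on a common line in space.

No

UV = (-43, -63, 18), UW = (32, 42, -12).
Comparing components 3 and 1: (18)(32) − (-43)(-12) = 60 ≠ 0, so UV and UW are not parallel and the points are not collinear.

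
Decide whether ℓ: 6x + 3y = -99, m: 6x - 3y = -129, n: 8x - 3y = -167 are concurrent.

The three lines meet at one point iff the augmented coefficient matrix [aᵢ bᵢ cᵢ] has rank < 3, i.e. its determinant vanishes.
Here the determinant is 0.
It vanishes, so the lines are concurrent at (-19, 5).

Yes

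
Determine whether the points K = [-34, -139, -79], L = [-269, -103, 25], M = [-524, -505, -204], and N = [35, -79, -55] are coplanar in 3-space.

No

The four points are coplanar iff the 3×3 determinant with rows KL, KM, KN is zero.
Rows: (-235, 36, 104), (-490, -366, -125), (69, 60, 24).
Expanding along the first row: (-235)(-1284) − (36)(-3135) + (104)(-4146) = -16584.
Nonzero ⇒ not coplanar.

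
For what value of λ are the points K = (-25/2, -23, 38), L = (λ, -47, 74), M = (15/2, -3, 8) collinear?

-73/2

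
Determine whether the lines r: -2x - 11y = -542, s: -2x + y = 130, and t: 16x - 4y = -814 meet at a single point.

No

Intersecting r and s: solving the 2×2 system gives (x, y) = (-37, 56).
Substitute into t: (16)(-37) + (-4)(56) = -816.
But t requires -814 ≠ -816, so the three lines have no common point.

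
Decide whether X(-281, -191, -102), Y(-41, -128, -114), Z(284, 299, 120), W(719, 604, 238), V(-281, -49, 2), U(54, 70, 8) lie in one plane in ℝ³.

Yes

The plane through X, Y, Z has normal n = XY × XZ = (19866, -60060, 82005) and equation n·P = -2475396.
Checking the remaining points: n·W = -2475396, n·V = -2475396, n·U = -2475396.
All equal -2475396, so all 6 points lie in one plane.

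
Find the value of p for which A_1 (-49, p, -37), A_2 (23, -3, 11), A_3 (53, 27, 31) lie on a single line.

-75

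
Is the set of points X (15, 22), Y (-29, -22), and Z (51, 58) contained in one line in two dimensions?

Yes

XY = (-44, -44), XZ = (36, 36).
Checking proportionality: XZ = -9/11·XY, so the vectors are parallel and the points are collinear.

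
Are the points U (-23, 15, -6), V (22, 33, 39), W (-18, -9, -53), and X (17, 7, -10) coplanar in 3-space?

No

With U as base: UV = (45, 18, 45), UW = (5, -24, -47), UX = (40, -8, -4).
UW × UX = (-280, -1860, 920).
UV · (UW × UX) = -4680.
Since -4680 ≠ 0, the four points are not coplanar.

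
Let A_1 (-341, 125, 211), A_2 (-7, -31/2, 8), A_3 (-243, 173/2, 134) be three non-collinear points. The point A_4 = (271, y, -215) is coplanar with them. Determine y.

-124

A normal to the plane is n = A_1A_2 × A_1A_3 = (3003, 5824, 910).
A_4 lies in the plane iff n · A_1A_4 = 0.
This gives (5824)y + (722176) = 0, so y = -124.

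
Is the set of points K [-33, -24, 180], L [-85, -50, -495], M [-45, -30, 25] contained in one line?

KL = (-52, -26, -675), KM = (-12, -6, -155).
KL × KM = (-20, 40, 0).
The cross product is nonzero, so the points do not lie on one line.

No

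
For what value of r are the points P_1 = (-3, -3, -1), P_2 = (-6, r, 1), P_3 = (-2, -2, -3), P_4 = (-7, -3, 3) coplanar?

-2

Coplanarity ⇔ det[P_1P_2; P_1P_3; P_1P_4] = 0.
Expanding, this is linear in r: (4)r + (8) = 0.
So r = -2.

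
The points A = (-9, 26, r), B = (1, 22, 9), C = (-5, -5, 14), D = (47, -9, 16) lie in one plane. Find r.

8

The points are coplanar iff AB · (AC × AD) = 0.
Expanding, this is linear in r: (-1428)r + (11424) = 0.
So r = 8.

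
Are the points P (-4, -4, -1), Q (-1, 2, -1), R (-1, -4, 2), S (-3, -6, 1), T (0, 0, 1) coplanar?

The plane through P, Q, R has normal n = PQ × PR = (18, -9, -18) and equation n·X = -18.
Checking the remaining points: n·S = -18, n·T = -18.
All equal -18, so all 5 points lie in one plane.

Yes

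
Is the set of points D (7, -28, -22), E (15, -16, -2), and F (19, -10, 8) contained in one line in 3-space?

Yes

DE = (8, 12, 20), DF = (12, 18, 30).
Each component of DF is 3/2 times the corresponding component of DE, so DF = 3/2·DE and the points are collinear.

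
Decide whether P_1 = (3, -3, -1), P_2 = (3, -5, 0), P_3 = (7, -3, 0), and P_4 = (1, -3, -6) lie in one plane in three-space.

No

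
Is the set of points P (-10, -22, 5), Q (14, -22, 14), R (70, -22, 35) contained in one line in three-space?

Yes

PQ = (24, 0, 9), PR = (80, 0, 30).
PQ × PR = (0, 0, 0).
The cross product vanishes, so the three points are collinear.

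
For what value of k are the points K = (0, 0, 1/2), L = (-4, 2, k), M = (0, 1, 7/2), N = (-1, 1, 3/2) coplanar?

The points are coplanar iff KL · (KM × KN) = 0.
Expanding, this is linear in k: (1)k + (3/2) = 0.
So k = -3/2.

-3/2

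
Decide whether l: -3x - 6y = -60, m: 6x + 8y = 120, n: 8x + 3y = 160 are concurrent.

The three lines meet at one point iff the augmented coefficient matrix [aᵢ bᵢ cᵢ] has rank < 3, i.e. its determinant vanishes.
Here the determinant is 0.
It vanishes, so the lines are concurrent at (20, 0).

Yes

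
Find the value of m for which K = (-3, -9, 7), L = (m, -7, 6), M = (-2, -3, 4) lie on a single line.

Collinearity requires KL × KM = 0; each component is linear in m.
The y-component gives (3)m + (8) = 0, so m = -8/3.
The remaining components then also vanish.

-8/3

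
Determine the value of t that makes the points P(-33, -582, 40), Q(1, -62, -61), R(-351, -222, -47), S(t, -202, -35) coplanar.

Normal to plane PQR: n = (-8880, 35076, 177600); plane equation n·X = -13017192.
Requiring n·S = -13017192: (-8880)t + (-13301352) = -13017192.
So t = -32.

-32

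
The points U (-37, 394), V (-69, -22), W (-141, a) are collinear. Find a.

-958

Collinearity: (W − U) must be parallel to (V − U) = (-32, -416).
Cross-multiplying the components: (a − 394)·(-32) = (-104)·(-416).
Solving gives a = -958.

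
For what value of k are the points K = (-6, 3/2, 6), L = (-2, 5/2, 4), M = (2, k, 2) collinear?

7/2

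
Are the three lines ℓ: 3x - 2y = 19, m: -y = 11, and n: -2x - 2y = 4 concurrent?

No

Lines aᵢx + bᵢy = cᵢ with pairwise distinct directions are concurrent exactly when det[aᵢ bᵢ cᵢ] = 0.
Here the determinant is 60.
Nonzero, so no common point exists.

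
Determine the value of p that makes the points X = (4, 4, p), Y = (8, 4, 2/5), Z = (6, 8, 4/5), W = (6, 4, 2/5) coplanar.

2/5

Coplanarity ⇔ det[XY; XZ; XW] = 0.
Expanding, this is linear in p: (-8)p + (16/5) = 0.
So p = 2/5.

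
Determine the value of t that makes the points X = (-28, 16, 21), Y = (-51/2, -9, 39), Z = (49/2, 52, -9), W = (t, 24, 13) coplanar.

The points are coplanar iff XY · (XZ × XW) = 0.
Expanding, this is linear in t: (102)t + (-204) = 0.
So t = 2.

2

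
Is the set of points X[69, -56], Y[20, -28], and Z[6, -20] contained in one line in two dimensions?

Yes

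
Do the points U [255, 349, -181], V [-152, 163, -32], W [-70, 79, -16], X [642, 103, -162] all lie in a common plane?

The four points are coplanar iff the 3×3 determinant with rows UV, UW, UX is zero.
Rows: (-407, -186, 149), (-325, -270, 165), (387, -246, 19).
Expanding along the first row: (-407)(35460) − (-186)(-70030) + (149)(184440) = 23760.
Nonzero ⇒ not coplanar.

No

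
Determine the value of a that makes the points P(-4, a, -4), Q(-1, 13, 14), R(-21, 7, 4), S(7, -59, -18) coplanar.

The points are coplanar iff PQ · (PR × PS) = 0.
Expanding, this is linear in a: (720)a + (15840) = 0.
So a = -22.

-22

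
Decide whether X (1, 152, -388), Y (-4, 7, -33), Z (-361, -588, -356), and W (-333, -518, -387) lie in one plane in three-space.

No

A normal to the plane through X, Y, Z is n = XY × XZ = (258060, -128350, -48790).
The plane has equation n·P = -320620. For W: n·W = -566950.
-566950 ≠ -320620, so W is off the plane.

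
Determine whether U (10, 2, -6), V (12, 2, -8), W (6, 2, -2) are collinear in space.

Yes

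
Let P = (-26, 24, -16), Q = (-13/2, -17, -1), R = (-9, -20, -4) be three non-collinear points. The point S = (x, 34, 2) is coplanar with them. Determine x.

-10

A normal to the plane is n = PQ × PR = (168, 21, -161).
S lies in the plane iff n · PS = 0.
This gives (168)x + (1680) = 0, so x = -10.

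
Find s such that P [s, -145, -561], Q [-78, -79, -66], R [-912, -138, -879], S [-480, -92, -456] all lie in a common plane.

The points are coplanar iff PQ · (PR × PS) = 0.
Expanding, this is linear in s: (-12441)s + (-7240662) = 0.
So s = -582.

-582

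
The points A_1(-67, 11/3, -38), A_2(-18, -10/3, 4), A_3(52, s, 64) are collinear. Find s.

-40/3

Collinearity requires A_1A_2 × A_1A_3 = 0; each component is linear in s.
The x-component gives (-42)s + (-560) = 0, so s = -40/3.
The remaining components then also vanish.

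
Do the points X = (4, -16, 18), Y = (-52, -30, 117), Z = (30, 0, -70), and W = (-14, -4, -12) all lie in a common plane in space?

No

The four points are coplanar iff the 3×3 determinant with rows XY, XZ, XW is zero.
Rows: (-56, -14, 99), (26, 16, -88), (-18, 12, -30).
Expanding along the first row: (-56)(576) − (-14)(-2364) + (99)(600) = -5952.
Nonzero ⇒ not coplanar.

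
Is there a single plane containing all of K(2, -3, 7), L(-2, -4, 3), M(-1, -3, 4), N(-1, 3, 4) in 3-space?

Yes

The four points are coplanar iff the 3×3 determinant with rows KL, KM, KN is zero.
Rows: (-4, -1, -4), (-3, 0, -3), (-3, 6, -3).
Expanding along the first row: (-4)(18) − (-1)(0) + (-4)(-18) = 0.
Zero determinant ⇒ coplanar.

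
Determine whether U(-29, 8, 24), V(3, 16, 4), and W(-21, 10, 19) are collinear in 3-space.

Yes

UV = (32, 8, -20), UW = (8, 2, -5).
Each component of UW is 1/4 times the corresponding component of UV, so UW = 1/4·UV and the points are collinear.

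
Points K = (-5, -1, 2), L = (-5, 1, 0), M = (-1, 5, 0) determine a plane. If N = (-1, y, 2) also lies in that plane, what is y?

3

The plane through K, L, M has equation 8x − 8y − 8z = -48.
Substituting N: (-8)y + (-24) = -48, so y = 3.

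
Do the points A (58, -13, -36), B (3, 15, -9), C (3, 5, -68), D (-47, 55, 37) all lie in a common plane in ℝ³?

No

With A as base: AB = (-55, 28, 27), AC = (-55, 18, -32), AD = (-105, 68, 73).
AC × AD = (3490, 7375, -1850).
AB · (AC × AD) = -35400.
Since -35400 ≠ 0, the four points are not coplanar.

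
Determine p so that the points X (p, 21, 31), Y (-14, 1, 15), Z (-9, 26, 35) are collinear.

Collinearity requires XY × XZ = 0; each component is linear in p.
The y-component gives (20)p + (200) = 0, so p = -10.
The remaining components then also vanish.

-10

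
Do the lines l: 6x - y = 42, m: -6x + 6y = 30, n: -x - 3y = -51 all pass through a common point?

The three lines meet at one point iff the augmented coefficient matrix [aᵢ bᵢ cᵢ] has rank < 3, i.e. its determinant vanishes.
Here the determinant is 48.
Nonzero, so no common point exists.

No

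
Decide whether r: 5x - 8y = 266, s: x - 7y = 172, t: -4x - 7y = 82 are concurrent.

Yes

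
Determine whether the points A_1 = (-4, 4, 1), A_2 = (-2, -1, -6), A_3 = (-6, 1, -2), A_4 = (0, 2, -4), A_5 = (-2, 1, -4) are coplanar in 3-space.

No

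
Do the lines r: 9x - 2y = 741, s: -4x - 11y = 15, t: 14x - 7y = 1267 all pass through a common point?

No

Lines aᵢx + bᵢy = cᵢ with pairwise distinct directions are concurrent exactly when det[aᵢ bᵢ cᵢ] = 0.
Here the determinant is -182.
Nonzero, so no common point exists.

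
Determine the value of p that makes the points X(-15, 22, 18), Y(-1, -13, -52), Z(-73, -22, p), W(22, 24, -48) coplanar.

Coplanarity ⇔ det[XY; XZ; XW] = 0.
Expanding, this is linear in p: (-1323)p + (92610) = 0.
So p = 70.

70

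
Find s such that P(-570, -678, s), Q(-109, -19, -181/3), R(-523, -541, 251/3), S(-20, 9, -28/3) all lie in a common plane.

527/3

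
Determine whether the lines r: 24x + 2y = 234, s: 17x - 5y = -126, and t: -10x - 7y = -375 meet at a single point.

No

The three lines meet at one point iff the augmented coefficient matrix [aᵢ bᵢ cᵢ] has rank < 3, i.e. its determinant vanishes.
Here the determinant is -444.
Nonzero, so no common point exists.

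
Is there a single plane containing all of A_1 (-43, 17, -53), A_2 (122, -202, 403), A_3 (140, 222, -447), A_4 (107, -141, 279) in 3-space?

With A_1 as base: A_1A_2 = (165, -219, 456), A_1A_3 = (183, 205, -394), A_1A_4 = (150, -158, 332).
A_1A_3 × A_1A_4 = (5808, -119856, -59664).
A_1A_2 · (A_1A_3 × A_1A_4) = 0.
The scalar triple product vanishes, so the four points are coplanar.

Yes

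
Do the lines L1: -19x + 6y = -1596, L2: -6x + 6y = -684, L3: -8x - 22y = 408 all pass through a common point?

The three lines meet at one point iff the augmented coefficient matrix [aᵢ bᵢ cᵢ] has rank < 3, i.e. its determinant vanishes.
Here the determinant is -360.
Nonzero, so no common point exists.

No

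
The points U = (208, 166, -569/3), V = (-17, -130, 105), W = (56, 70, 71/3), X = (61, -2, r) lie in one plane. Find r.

19/3

Normal to plane UVW: n = (-104576/3, 9632/3, -23392); plane equation n·P = -6842848/3.
Requiring n·X = -6842848/3: (-23392)r + (-2132800) = -6842848/3.
So r = 19/3.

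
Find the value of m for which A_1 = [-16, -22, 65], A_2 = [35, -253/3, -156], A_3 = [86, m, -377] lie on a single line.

-440/3

Direction A_1A_2 = (51, -187/3, -221). From the x-coordinate of A_3, the parameter along the line is τ = (86 − (-16))/51 = 2.
Then m = (-22) + 2·(-187/3) = -440/3.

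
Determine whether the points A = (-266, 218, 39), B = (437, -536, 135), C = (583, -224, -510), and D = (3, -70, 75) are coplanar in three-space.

The four points are coplanar iff the 3×3 determinant with rows AB, AC, AD is zero.
Rows: (703, -754, 96), (849, -442, -549), (269, -288, 36).
Expanding along the first row: (703)(-174024) − (-754)(178245) + (96)(-125614) = -1086.
Nonzero ⇒ not coplanar.

No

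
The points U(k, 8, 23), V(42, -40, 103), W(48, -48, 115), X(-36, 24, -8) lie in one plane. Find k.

-10

Coplanarity ⇔ det[UV; UW; UX] = 0.
Expanding, this is linear in k: (-120)k + (-1200) = 0.
So k = -10.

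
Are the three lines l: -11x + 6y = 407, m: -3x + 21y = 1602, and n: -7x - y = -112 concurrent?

The three lines meet at one point iff the augmented coefficient matrix [aᵢ bᵢ cᵢ] has rank < 3, i.e. its determinant vanishes.
Here the determinant is 0.
It vanishes, so the lines are concurrent at (5, 77).

Yes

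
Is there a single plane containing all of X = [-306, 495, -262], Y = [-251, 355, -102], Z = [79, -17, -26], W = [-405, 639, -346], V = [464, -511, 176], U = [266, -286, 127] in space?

Yes

The plane through X, Y, Z has normal n = XY × XZ = (48880, 48620, 25740) and equation n·P = 2365740.
Checking the remaining points: n·W = 2365740, n·V = 2365740, n·U = 2365740.
All equal 2365740, so all 6 points lie in one plane.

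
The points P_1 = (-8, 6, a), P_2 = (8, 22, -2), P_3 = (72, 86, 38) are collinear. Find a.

Collinearity requires P_1P_2 × P_1P_3 = 0; each component is linear in a.
The x-component gives (64)a + (768) = 0, so a = -12.
The remaining components then also vanish.

-12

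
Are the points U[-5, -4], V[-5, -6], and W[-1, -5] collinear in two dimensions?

UV = (0, -2), UW = (4, -1).
Twice the signed area of △UVW is (0)(-1) − (-2)(4) = 8.
The area is nonzero, so the three points are not collinear.

No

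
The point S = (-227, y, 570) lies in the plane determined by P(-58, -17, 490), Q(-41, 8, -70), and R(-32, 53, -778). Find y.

158

The plane through P, Q, R has equation 7500x + 6996y + 540z = -289332.
Substituting S: (6996)y + (-1394700) = -289332, so y = 158.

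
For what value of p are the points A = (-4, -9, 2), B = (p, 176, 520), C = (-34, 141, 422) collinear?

-41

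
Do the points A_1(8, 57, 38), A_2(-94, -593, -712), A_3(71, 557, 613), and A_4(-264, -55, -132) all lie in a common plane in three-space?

No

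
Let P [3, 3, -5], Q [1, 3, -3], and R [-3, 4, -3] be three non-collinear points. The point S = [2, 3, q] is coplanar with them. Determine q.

-4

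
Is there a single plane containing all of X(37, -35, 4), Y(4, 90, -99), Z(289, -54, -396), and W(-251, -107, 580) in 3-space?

A normal to the plane through X, Y, Z is n = XY × XZ = (-51957, -39156, -30873).
The plane has equation n·P = -675441. For W: n·W = -675441.
Equal, so W lies in the plane and all four are coplanar.

Yes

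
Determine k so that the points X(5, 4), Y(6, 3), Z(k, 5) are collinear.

4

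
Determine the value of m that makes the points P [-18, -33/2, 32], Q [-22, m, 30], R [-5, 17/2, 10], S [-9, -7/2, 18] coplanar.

The points are coplanar iff PQ · (PR × PS) = 0.
Expanding, this is linear in m: (-16)m + (104) = 0.
So m = 13/2.

13/2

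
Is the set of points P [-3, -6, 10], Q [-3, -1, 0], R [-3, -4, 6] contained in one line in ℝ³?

Yes

PQ = (0, 5, -10), PR = (0, 2, -4).
Each component of PR is 2/5 times the corresponding component of PQ, so PR = 2/5·PQ and the points are collinear.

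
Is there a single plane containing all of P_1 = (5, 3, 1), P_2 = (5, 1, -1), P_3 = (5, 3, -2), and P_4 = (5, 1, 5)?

Yes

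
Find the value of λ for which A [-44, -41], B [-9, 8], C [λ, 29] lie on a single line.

6

The three points are collinear iff det[AB; AC] = 0.
This determinant is linear in λ: (-49)λ + (294) = 0, so λ = 6.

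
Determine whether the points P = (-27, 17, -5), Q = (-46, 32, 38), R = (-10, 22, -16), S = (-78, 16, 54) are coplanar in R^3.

No

With P as base: PQ = (-19, 15, 43), PR = (17, 5, -11), PS = (-51, -1, 59).
PR × PS = (284, -442, 238).
PQ · (PR × PS) = -1792.
Since -1792 ≠ 0, the four points are not coplanar.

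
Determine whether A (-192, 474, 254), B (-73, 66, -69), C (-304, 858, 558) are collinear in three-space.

Yes

AB = (119, -408, -323), AC = (-112, 384, 304).
AB × AC = (0, 0, 0).
The cross product vanishes, so the three points are collinear.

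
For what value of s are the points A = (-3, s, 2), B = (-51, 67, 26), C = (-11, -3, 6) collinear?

-17

Direction BC = (40, -70, -20). From the x-coordinate of A, the parameter along the line is τ = (-3 − (-51))/40 = 6/5.
Then s = 67 + 6/5·(-70) = -17.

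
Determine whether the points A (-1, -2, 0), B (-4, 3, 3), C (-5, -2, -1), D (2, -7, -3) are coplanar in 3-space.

Yes

A normal to the plane through A, B, C is n = AB × AC = (-5, -15, 20).
The plane has equation n·P = 35. For D: n·D = 35.
Equal, so D lies in the plane and all four are coplanar.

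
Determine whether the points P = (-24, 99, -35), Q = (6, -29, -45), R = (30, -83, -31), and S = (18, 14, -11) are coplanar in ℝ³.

No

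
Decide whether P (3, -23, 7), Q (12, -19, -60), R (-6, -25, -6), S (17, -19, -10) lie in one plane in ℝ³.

The four points are coplanar iff the 3×3 determinant with rows PQ, PR, PS is zero.
Rows: (9, 4, -67), (-9, -2, -13), (14, 4, -17).
Expanding along the first row: (9)(86) − (4)(335) + (-67)(-8) = -30.
Nonzero ⇒ not coplanar.

No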